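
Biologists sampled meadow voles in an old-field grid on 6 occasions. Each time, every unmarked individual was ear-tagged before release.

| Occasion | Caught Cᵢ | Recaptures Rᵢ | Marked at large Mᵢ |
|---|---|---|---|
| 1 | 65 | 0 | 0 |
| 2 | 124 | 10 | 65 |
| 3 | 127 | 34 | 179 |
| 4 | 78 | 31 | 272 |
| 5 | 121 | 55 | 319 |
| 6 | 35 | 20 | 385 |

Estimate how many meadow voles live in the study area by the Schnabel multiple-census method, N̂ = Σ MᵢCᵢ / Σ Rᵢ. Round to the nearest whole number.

Σ MᵢCᵢ = 0·65 + 65·124 + 179·127 + 272·78 + 319·121 + 385·35 = 0 + 8060 + 22733 + 21216 + 38599 + 13475 = 104083
Σ Rᵢ = 0 + 10 + 34 + 31 + 55 + 20 = 150
N̂ = 104083 / 150 ≈ 693.9 → 694

N ≈ 694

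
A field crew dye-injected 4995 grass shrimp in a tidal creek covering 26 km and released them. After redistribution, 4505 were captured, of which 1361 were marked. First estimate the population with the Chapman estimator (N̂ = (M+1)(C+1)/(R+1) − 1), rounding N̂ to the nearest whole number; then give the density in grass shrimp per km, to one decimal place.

density ≈ 635.7 grass shrimp per km

N̂ = 4996·4506/1362 − 1 = 22511976/1362 − 1 ≈ 16527.6 → 16528
Density = N̂ / area = 16528 / 26 ≈ 635.69 → 635.7 per km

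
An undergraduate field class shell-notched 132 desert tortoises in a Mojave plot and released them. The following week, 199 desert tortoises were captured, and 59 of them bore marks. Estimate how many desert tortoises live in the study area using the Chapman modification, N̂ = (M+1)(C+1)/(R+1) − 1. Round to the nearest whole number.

N̂ = (132+1)(199+1)/(59+1) − 1 = 133·200/60 − 1
= 26600/60 − 1 ≈ 443.3 − 1 ≈ 442.3 → 442

N ≈ 442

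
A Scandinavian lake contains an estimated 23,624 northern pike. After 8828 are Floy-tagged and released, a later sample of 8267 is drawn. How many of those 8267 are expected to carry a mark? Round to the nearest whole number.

expected recaptures ≈ 3089

Expected recaptures E[R] = M·C / N.
E[R] = 8828 × 8267 / 23624 = 72981076 / 23624 ≈ 3089.3 → 3089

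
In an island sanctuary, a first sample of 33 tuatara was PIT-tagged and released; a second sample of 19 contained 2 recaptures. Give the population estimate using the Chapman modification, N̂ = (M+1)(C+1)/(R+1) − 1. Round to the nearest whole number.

N̂ = (33+1)(19+1)/(2+1) − 1 = 34·20/3 − 1
= 680/3 − 1 ≈ 226.7 − 1 ≈ 225.7 → 226

N ≈ 226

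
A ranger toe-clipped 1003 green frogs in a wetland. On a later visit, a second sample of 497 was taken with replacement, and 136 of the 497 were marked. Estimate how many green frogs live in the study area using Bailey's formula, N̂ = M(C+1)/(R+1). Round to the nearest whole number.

N̂ = 1003·(497+1)/(136+1) = 1003·498/137 = 499494/137 ≈ 3645.9 → 3646

N ≈ 3646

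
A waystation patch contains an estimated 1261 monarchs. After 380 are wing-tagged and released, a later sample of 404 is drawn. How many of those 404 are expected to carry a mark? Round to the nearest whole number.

The marked fraction of the population is 380/1261, so in a sample of 404 expect C·(M/N) marked.
E[R] = 380 × 404 / 1261 = 153520 / 1261 ≈ 121.7 → 122

expected recaptures ≈ 122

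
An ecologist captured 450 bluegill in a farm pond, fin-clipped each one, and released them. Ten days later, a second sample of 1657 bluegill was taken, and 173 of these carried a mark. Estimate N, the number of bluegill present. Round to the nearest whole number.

The marked fraction in the recapture sample should equal the marked fraction in the population: 173/1657 = 450/N.
N = (450 × 1657) / 173 = 745650 / 173 ≈ 4310.1 → 4310

N ≈ 4310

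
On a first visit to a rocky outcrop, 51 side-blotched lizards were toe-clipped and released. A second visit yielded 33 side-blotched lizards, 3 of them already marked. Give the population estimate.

N = 561

N = (51 × 33) / 3 = 1683 / 3 = 561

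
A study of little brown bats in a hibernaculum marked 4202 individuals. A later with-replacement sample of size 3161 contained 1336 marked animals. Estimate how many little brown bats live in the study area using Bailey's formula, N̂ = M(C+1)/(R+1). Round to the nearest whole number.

N ≈ 9938

N̂ = 4202·(3161+1)/(1336+1) = 4202·3162/1337 = 13286724/1337 ≈ 9937.7 → 9938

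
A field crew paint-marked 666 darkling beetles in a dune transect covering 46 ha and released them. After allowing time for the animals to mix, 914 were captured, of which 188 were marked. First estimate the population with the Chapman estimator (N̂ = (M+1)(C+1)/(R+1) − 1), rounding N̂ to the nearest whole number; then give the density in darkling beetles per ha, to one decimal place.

density ≈ 70.2 darkling beetles per ha

N̂ = 667·915/189 − 1 = 610305/189 − 1 ≈ 3228.1 → 3228
Density = N̂ / area = 3228 / 46 ≈ 70.17 → 70.2 per ha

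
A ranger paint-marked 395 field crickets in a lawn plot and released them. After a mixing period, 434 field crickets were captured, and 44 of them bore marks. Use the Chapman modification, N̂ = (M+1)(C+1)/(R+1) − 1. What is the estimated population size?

N = 3827

N̂ = (395+1)(434+1)/(44+1) − 1 = 396·435/45 − 1
= 172260/45 − 1 = 3828 − 1 = 3827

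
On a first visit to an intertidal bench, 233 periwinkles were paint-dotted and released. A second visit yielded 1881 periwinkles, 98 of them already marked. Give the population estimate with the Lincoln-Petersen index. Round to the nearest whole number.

Lincoln-Petersen assumes M/N = R/C, so N = M·C / R.
N = (233 × 1881) / 98 = 438273 / 98 ≈ 4472.2 → 4472

N ≈ 4472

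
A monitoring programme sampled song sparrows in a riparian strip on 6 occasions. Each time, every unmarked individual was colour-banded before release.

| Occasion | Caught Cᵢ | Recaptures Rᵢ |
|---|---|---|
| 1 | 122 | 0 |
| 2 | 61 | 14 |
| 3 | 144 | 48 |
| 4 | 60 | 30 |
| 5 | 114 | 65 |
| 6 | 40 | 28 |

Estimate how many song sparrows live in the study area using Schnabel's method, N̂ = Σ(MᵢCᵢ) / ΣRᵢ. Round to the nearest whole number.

Marked at large before each occasion: Mᵢ = Σⱼ<ᵢ (Cⱼ − Rⱼ) → M1=0, M2=122, M3=169, M4=265, M5=295, M6=344
Σ MᵢCᵢ = 0·122 + 122·61 + 169·144 + 265·60 + 295·114 + 344·40 = 0 + 7442 + 24336 + 15900 + 33630 + 13760 = 95068
Σ Rᵢ = 0 + 14 + 48 + 30 + 65 + 28 = 185
N̂ = 95068 / 185 ≈ 513.9 → 514

N ≈ 514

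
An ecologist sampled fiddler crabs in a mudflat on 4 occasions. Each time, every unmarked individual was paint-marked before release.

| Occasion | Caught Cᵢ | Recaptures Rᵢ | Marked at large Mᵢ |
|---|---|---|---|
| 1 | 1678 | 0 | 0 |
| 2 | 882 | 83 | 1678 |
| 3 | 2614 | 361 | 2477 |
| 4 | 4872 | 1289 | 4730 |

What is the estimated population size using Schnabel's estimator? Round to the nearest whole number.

N ≈ 17,888

Σ MᵢCᵢ = 0·1678 + 1678·882 + 2477·2614 + 4730·4872 = 0 + 1479996 + 6474878 + 23044560 = 30999434
Σ Rᵢ = 0 + 83 + 361 + 1289 = 1733
N̂ = 30999434 / 1733 ≈ 17887.7 → 17888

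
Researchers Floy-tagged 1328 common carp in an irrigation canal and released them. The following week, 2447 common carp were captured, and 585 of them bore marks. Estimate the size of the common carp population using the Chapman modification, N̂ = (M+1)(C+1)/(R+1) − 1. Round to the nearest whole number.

N̂ = (1328+1)(2447+1)/(585+1) − 1 = 1329·2448/586 − 1
= 3253392/586 − 1 ≈ 5551.9 − 1 ≈ 5550.9 → 5551

N ≈ 5551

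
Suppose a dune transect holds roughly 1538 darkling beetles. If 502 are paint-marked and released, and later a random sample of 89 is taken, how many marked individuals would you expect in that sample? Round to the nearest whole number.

expected recaptures ≈ 29

The marked fraction of the population is 502/1538, so in a sample of 89 expect C·(M/N) marked.
E[R] = 502 × 89 / 1538 = 44678 / 1538 ≈ 29.0 → 29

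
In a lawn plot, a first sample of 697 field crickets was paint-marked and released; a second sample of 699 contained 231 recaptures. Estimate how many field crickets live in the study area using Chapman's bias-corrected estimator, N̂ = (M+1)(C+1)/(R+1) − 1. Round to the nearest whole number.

N̂ = (697+1)(699+1)/(231+1) − 1 = 698·700/232 − 1
= 488600/232 − 1 ≈ 2106.0 − 1 ≈ 2105.0 → 2105

N ≈ 2105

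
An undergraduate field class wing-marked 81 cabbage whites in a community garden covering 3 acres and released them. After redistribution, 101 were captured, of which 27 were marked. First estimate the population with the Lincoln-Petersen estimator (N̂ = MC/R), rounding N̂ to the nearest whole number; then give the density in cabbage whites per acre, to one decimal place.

density ≈ 101.0 cabbage whites per acre

N̂ = 81·101/27 = 8181/27 = 303
Density = N̂ / area = 303 / 3 = 101.0 per acre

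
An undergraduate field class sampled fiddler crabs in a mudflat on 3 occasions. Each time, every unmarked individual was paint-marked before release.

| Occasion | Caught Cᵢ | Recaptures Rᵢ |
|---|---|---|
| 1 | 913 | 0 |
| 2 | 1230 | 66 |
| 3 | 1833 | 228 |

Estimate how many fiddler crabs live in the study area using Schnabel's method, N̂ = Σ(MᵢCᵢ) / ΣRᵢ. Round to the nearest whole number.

Marked at large before each occasion: Mᵢ = Σⱼ<ᵢ (Cⱼ − Rⱼ) → M1=0, M2=913, M3=2077
Σ MᵢCᵢ = 0·913 + 913·1230 + 2077·1833 = 0 + 1122990 + 3807141 = 4930131
Σ Rᵢ = 0 + 66 + 228 = 294
N̂ = 4930131 / 294 ≈ 16769.2 → 16769

N ≈ 16,769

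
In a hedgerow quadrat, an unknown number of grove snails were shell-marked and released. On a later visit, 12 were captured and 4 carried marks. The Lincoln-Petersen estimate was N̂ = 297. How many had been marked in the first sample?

From N = M·C/R: M = N·R / C = 297·4 / 12 = 1188 / 12 = 99.

M = 99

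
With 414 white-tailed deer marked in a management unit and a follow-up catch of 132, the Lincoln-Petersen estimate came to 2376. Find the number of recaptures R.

R = 23

From N = M·C/R: R = M·C / N = 414·132 / 2376 = 54648 / 2376 = 23.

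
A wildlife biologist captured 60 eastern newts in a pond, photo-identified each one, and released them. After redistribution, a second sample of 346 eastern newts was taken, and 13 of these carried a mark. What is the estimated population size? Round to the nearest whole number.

N = (60 × 346) / 13 = 20760 / 13 ≈ 1596.9 → 1597

N ≈ 1597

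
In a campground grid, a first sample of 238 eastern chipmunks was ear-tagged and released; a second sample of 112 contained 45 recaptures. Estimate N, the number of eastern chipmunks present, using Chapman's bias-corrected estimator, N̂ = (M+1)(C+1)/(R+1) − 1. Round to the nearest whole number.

N ≈ 586

N̂ = (238+1)(112+1)/(45+1) − 1 = 239·113/46 − 1
= 27007/46 − 1 ≈ 587.1 − 1 ≈ 586.1 → 586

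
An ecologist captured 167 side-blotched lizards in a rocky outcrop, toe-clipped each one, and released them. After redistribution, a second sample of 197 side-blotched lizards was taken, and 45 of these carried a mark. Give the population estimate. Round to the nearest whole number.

N = (167 × 197) / 45 = 32899 / 45 ≈ 731.1 → 731

N ≈ 731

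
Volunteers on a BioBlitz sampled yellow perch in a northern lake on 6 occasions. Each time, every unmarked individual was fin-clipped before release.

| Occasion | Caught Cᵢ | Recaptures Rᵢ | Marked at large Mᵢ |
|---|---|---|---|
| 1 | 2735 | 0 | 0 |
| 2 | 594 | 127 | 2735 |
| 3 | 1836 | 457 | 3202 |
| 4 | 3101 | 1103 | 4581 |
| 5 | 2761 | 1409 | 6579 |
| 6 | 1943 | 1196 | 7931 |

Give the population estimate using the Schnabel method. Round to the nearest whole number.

Σ MᵢCᵢ = 0·2735 + 2735·594 + 3202·1836 + 4581·3101 + 6579·2761 + 7931·1943 = 0 + 1624590 + 5878872 + 14205681 + 18164619 + 15409933 = 55283695
Σ Rᵢ = 0 + 127 + 457 + 1103 + 1409 + 1196 = 4292
N̂ = 55283695 / 4292 ≈ 12880.6 → 12881

N ≈ 12,881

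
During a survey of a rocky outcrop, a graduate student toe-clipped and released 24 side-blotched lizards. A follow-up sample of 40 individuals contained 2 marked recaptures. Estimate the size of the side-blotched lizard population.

N = 480

The marked fraction in the recapture sample should equal the marked fraction in the population: 2/40 = 24/N.
N = (24 × 40) / 2 = 960 / 2 = 480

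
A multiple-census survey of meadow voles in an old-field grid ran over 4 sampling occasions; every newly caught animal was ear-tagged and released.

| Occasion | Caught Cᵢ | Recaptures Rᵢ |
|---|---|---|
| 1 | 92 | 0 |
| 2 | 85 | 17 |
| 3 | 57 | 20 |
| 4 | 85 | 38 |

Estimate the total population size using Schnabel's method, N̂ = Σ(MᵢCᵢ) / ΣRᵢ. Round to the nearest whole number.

Marked at large before each occasion: Mᵢ = Σⱼ<ᵢ (Cⱼ − Rⱼ) → M1=0, M2=92, M3=160, M4=197
Σ MᵢCᵢ = 0·92 + 92·85 + 160·57 + 197·85 = 0 + 7820 + 9120 + 16745 = 33685
Σ Rᵢ = 0 + 17 + 20 + 38 = 75
N̂ = 33685 / 75 ≈ 449.1 → 449

N ≈ 449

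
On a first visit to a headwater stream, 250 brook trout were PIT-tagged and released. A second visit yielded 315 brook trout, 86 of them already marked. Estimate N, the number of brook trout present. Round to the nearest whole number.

Lincoln-Petersen assumes M/N = R/C, so N = M·C / R.
N = (250 × 315) / 86 = 78750 / 86 ≈ 915.7 → 916

N ≈ 916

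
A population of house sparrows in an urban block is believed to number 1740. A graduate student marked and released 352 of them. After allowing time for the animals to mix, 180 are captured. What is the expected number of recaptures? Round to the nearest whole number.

expected recaptures ≈ 36

Expected recaptures E[R] = M·C / N.
E[R] = 352 × 180 / 1740 = 63360 / 1740 ≈ 36.4 → 36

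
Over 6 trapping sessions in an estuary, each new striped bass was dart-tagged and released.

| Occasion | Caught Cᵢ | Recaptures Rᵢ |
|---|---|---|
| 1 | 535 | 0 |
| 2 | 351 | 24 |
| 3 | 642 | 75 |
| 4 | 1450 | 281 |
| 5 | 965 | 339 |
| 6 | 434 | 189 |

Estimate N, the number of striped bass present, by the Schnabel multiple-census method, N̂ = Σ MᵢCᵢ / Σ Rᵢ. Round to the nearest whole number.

Marked at large before each occasion: Mᵢ = Σⱼ<ᵢ (Cⱼ − Rⱼ) → M1=0, M2=535, M3=862, M4=1429, M5=2598, M6=3224
Σ MᵢCᵢ = 0·535 + 535·351 + 862·642 + 1429·1450 + 2598·965 + 3224·434 = 0 + 187785 + 553404 + 2072050 + 2507070 + 1399216 = 6719525
Σ Rᵢ = 0 + 24 + 75 + 281 + 339 + 189 = 908
N̂ = 6719525 / 908 ≈ 7400.4 → 7400

N ≈ 7400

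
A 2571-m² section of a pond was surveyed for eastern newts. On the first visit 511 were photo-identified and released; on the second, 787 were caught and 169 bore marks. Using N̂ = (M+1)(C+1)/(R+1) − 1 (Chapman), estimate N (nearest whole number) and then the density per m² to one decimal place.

N̂ = 512·788/170 − 1 = 403456/170 − 1 ≈ 2372.3 → 2372
Density = N̂ / area = 2372 / 2571 ≈ 0.92 → 0.9 per m²

density ≈ 0.9 eastern newts per m²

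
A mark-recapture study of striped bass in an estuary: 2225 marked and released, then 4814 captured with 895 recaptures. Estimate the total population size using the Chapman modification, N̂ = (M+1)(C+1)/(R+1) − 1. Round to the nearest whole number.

N ≈ 11,961

N̂ = (2225+1)(4814+1)/(895+1) − 1 = 2226·4815/896 − 1
= 10718190/896 − 1 ≈ 11962.3 − 1 ≈ 11961.3 → 11961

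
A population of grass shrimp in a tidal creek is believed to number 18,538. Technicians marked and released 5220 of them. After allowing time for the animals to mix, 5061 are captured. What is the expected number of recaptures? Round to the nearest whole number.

Expected recaptures E[R] = M·C / N.
E[R] = 5220 × 5061 / 18538 = 26418420 / 18538 ≈ 1425.1 → 1425

expected recaptures ≈ 1425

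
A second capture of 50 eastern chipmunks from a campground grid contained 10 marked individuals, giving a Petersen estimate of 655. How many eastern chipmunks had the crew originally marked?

M = 131

From N = M·C/R: M = N·R / C = 655·10 / 50 = 6550 / 50 = 131.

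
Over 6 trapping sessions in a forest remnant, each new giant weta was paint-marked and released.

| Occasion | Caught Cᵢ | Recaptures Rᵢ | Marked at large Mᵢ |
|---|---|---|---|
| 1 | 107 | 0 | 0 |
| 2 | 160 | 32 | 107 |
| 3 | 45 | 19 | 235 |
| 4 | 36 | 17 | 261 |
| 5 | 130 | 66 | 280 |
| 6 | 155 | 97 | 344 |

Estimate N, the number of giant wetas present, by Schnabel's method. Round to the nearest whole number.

Σ MᵢCᵢ = 0·107 + 107·160 + 235·45 + 261·36 + 280·130 + 344·155 = 0 + 17120 + 10575 + 9396 + 36400 + 53320 = 126811
Σ Rᵢ = 0 + 32 + 19 + 17 + 66 + 97 = 231
N̂ = 126811 / 231 ≈ 549.0 → 549

N ≈ 549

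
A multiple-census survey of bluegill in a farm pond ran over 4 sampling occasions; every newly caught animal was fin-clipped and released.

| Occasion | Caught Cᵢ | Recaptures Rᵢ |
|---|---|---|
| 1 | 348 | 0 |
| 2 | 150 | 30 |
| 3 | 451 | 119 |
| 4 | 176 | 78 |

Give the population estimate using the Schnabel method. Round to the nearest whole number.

Marked at large before each occasion: Mᵢ = Σⱼ<ᵢ (Cⱼ − Rⱼ) → M1=0, M2=348, M3=468, M4=800
Σ MᵢCᵢ = 0·348 + 348·150 + 468·451 + 800·176 = 0 + 52200 + 211068 + 140800 = 404068
Σ Rᵢ = 0 + 30 + 119 + 78 = 227
N̂ = 404068 / 227 ≈ 1780.0 → 1780

N ≈ 1780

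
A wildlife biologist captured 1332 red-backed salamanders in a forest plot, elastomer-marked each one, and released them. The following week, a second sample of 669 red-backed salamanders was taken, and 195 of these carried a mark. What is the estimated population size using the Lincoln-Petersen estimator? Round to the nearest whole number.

N ≈ 4570

The marked fraction in the recapture sample should equal the marked fraction in the population: 195/669 = 1332/N.
N = (1332 × 669) / 195 = 891108 / 195 ≈ 4569.8 → 4570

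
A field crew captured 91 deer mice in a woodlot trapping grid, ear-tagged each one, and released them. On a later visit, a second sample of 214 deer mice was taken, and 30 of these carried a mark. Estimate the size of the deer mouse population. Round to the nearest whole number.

Lincoln-Petersen assumes M/N = R/C, so N = M·C / R.
N = (91 × 214) / 30 = 19474 / 30 ≈ 649.1 → 649

N ≈ 649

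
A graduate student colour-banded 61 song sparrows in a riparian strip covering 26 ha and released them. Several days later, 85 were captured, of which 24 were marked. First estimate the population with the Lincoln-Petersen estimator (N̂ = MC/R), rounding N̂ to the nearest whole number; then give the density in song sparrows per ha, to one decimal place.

density ≈ 8.3 song sparrows per ha

N̂ = 61·85/24 = 5185/24 ≈ 216.0 → 216
Density = N̂ / area = 216 / 26 ≈ 8.31 → 8.3 per ha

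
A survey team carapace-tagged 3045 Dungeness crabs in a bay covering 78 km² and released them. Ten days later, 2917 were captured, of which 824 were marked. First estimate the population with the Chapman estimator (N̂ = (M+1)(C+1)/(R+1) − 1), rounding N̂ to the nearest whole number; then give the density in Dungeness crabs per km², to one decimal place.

density ≈ 138.1 Dungeness crabs per km²

N̂ = 3046·2918/825 − 1 = 8888228/825 − 1 ≈ 10772.6 → 10773
Density = N̂ / area = 10773 / 78 ≈ 138.12 → 138.1 per km²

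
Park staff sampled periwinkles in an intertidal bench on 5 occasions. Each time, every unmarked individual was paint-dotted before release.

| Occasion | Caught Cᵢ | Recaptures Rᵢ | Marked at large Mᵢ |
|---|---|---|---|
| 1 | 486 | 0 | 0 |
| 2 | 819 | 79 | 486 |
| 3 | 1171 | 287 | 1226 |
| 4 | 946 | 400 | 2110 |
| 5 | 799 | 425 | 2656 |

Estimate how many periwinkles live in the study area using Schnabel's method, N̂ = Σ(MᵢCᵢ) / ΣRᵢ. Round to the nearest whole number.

N ≈ 4997

Σ MᵢCᵢ = 0·486 + 486·819 + 1226·1171 + 2110·946 + 2656·799 = 0 + 398034 + 1435646 + 1996060 + 2122144 = 5951884
Σ Rᵢ = 0 + 79 + 287 + 400 + 425 = 1191
N̂ = 5951884 / 1191 ≈ 4997.4 → 4997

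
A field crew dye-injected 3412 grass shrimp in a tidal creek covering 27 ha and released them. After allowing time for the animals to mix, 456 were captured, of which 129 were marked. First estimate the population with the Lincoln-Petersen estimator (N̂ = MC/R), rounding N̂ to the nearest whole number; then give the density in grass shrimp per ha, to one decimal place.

N̂ = 3412·456/129 = 1555872/129 ≈ 12061.0 → 12061
Density = N̂ / area = 12061 / 27 ≈ 446.70 → 446.7 per ha

density ≈ 446.7 grass shrimp per ha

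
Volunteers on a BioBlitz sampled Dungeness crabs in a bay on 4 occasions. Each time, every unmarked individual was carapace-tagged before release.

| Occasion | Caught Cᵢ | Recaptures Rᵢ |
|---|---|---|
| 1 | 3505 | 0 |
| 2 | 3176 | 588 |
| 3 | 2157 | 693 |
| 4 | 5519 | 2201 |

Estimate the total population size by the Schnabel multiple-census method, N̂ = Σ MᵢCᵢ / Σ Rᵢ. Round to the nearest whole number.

Marked at large before each occasion: Mᵢ = Σⱼ<ᵢ (Cⱼ − Rⱼ) → M1=0, M2=3505, M3=6093, M4=7557
Σ MᵢCᵢ = 0·3505 + 3505·3176 + 6093·2157 + 7557·5519 = 0 + 11131880 + 13142601 + 41707083 = 65981564
Σ Rᵢ = 0 + 588 + 693 + 2201 = 3482
N̂ = 65981564 / 3482 ≈ 18949.3 → 18949

N ≈ 18,949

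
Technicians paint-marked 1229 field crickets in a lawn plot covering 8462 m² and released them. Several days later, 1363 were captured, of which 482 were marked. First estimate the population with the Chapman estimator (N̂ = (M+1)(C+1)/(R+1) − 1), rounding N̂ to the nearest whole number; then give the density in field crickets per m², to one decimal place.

density ≈ 0.4 field crickets per m²

N̂ = 1230·1364/483 − 1 = 1677720/483 − 1 ≈ 3472.5 → 3473
Density = N̂ / area = 3473 / 8462 ≈ 0.41 → 0.4 per m²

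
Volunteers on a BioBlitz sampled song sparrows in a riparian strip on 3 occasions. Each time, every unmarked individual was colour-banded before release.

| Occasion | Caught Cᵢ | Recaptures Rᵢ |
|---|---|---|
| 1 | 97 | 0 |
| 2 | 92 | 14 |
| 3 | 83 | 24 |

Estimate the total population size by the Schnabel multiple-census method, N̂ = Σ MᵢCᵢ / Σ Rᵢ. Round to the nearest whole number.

Marked at large before each occasion: Mᵢ = Σⱼ<ᵢ (Cⱼ − Rⱼ) → M1=0, M2=97, M3=175
Σ MᵢCᵢ = 0·97 + 97·92 + 175·83 = 0 + 8924 + 14525 = 23449
Σ Rᵢ = 0 + 14 + 24 = 38
N̂ = 23449 / 38 ≈ 617.1 → 617

N ≈ 617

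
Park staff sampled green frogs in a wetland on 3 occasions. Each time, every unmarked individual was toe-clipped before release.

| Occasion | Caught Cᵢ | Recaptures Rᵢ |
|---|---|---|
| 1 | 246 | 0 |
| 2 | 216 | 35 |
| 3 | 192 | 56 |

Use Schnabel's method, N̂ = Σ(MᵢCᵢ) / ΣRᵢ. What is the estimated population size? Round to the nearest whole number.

N ≈ 1485

Marked at large before each occasion: Mᵢ = Σⱼ<ᵢ (Cⱼ − Rⱼ) → M1=0, M2=246, M3=427
Σ MᵢCᵢ = 0·246 + 246·216 + 427·192 = 0 + 53136 + 81984 = 135120
Σ Rᵢ = 0 + 35 + 56 = 91
N̂ = 135120 / 91 ≈ 1484.8 → 1485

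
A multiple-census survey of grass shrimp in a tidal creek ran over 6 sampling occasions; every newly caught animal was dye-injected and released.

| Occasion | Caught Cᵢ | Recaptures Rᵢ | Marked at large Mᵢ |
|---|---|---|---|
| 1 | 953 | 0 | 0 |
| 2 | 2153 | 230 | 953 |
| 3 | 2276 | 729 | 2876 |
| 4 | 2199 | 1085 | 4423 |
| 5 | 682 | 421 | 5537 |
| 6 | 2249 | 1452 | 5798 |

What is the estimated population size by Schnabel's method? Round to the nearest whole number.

N ≈ 8971

Σ MᵢCᵢ = 0·953 + 953·2153 + 2876·2276 + 4423·2199 + 5537·682 + 5798·2249 = 0 + 2051809 + 6545776 + 9726177 + 3776234 + 13039702 = 35139698
Σ Rᵢ = 0 + 230 + 729 + 1085 + 421 + 1452 = 3917
N̂ = 35139698 / 3917 ≈ 8971.1 → 8971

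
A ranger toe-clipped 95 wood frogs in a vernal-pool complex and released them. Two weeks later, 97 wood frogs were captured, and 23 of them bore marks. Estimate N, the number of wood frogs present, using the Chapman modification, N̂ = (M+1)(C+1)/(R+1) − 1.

N̂ = (95+1)(97+1)/(23+1) − 1 = 96·98/24 − 1
= 9408/24 − 1 = 392 − 1 = 391

N = 391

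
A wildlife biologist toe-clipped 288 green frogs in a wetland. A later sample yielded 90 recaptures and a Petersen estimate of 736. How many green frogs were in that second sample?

From N = M·C/R: C = N·R / M = 736·90 / 288 = 66240 / 288 = 230.

C = 230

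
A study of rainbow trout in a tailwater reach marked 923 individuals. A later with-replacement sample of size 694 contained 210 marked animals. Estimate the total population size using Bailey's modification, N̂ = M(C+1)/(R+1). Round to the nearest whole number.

N ≈ 3040

N̂ = 923·(694+1)/(210+1) = 923·695/211 = 641485/211 ≈ 3040.2 → 3040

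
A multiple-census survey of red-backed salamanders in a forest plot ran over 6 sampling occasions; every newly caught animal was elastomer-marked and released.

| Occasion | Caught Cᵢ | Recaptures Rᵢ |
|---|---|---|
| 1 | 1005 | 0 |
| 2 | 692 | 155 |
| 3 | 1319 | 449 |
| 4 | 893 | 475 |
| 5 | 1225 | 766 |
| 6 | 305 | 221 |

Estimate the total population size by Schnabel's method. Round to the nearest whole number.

N ≈ 4527

Marked at large before each occasion: Mᵢ = Σⱼ<ᵢ (Cⱼ − Rⱼ) → M1=0, M2=1005, M3=1542, M4=2412, M5=2830, M6=3289
Σ MᵢCᵢ = 0·1005 + 1005·692 + 1542·1319 + 2412·893 + 2830·1225 + 3289·305 = 0 + 695460 + 2033898 + 2153916 + 3466750 + 1003145 = 9353169
Σ Rᵢ = 0 + 155 + 449 + 475 + 766 + 221 = 2066
N̂ = 9353169 / 2066 ≈ 4527.2 → 4527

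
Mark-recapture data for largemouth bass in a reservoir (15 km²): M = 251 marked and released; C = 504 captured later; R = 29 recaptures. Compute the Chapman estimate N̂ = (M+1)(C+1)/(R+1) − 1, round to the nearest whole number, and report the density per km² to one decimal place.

density ≈ 282.7 largemouth bass per km²

N̂ = 252·505/30 − 1 = 127260/30 − 1 = 4241
Density = N̂ / area = 4241 / 15 ≈ 282.73 → 282.7 per km²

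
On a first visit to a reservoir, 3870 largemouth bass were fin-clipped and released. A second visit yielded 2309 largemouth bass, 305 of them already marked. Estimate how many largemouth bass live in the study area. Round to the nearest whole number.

If marked individuals mix randomly, R/C ≈ M/N, giving N ≈ M·C/R.
N = (3870 × 2309) / 305 = 8935830 / 305 ≈ 29297.8 → 29298

N ≈ 29,298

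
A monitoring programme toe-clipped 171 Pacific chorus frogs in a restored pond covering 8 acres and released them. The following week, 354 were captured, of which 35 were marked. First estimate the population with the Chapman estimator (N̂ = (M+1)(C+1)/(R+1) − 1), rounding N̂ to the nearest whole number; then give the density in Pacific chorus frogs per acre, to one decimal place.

density ≈ 211.9 Pacific chorus frogs per acre

N̂ = 172·355/36 − 1 = 61060/36 − 1 ≈ 1695.1 → 1695
Density = N̂ / area = 1695 / 8 ≈ 211.88 → 211.9 per acre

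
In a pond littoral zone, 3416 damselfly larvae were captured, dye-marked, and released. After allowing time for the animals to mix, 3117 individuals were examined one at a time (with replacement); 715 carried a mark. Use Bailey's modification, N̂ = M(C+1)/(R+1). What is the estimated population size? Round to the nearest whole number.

N ≈ 14,876

N̂ = 3416·(3117+1)/(715+1) = 3416·3118/716 = 10651088/716 ≈ 14875.8 → 14876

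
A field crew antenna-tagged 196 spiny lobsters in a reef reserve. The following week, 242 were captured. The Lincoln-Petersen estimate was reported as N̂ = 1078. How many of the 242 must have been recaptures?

From N = M·C/R: R = M·C / N = 196·242 / 1078 = 47432 / 1078 = 44.

R = 44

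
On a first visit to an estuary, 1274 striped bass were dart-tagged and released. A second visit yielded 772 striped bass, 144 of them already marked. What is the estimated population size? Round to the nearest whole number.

N ≈ 6830

Lincoln-Petersen assumes M/N = R/C, so N = M·C / R.
N = (1274 × 772) / 144 = 983528 / 144 ≈ 6830.1 → 6830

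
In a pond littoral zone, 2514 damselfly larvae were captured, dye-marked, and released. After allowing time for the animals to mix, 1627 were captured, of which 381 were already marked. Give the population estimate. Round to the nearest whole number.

N ≈ 10,736

N = (2514 × 1627) / 381 = 4090278 / 381 ≈ 10735.6 → 10736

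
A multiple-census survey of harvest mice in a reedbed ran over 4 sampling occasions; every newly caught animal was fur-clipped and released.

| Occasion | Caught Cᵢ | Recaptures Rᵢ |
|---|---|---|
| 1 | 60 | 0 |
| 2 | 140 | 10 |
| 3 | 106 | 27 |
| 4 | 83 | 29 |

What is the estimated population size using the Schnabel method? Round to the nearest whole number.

Marked at large before each occasion: Mᵢ = Σⱼ<ᵢ (Cⱼ − Rⱼ) → M1=0, M2=60, M3=190, M4=269
Σ MᵢCᵢ = 0·60 + 60·140 + 190·106 + 269·83 = 0 + 8400 + 20140 + 22327 = 50867
Σ Rᵢ = 0 + 10 + 27 + 29 = 66
N̂ = 50867 / 66 ≈ 770.7 → 771

N ≈ 771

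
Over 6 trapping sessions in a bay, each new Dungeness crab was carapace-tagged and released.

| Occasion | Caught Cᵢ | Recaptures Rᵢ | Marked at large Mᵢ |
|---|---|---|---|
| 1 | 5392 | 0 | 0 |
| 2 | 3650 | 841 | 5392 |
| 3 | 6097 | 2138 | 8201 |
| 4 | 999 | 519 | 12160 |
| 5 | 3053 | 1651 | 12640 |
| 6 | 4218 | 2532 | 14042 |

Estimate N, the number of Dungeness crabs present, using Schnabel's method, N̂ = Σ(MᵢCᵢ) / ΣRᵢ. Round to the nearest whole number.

Σ MᵢCᵢ = 0·5392 + 5392·3650 + 8201·6097 + 12160·999 + 12640·3053 + 14042·4218 = 0 + 19680800 + 50001497 + 12147840 + 38589920 + 59229156 = 179649213
Σ Rᵢ = 0 + 841 + 2138 + 519 + 1651 + 2532 = 7681
N̂ = 179649213 / 7681 ≈ 23388.8 → 23389

N ≈ 23,389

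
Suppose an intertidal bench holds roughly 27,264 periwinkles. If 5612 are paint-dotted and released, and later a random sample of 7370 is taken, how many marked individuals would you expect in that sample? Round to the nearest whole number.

expected recaptures ≈ 1517

The marked fraction of the population is 5612/27264, so in a sample of 7370 expect C·(M/N) marked.
E[R] = 5612 × 7370 / 27264 = 41360440 / 27264 ≈ 1517.0 → 1517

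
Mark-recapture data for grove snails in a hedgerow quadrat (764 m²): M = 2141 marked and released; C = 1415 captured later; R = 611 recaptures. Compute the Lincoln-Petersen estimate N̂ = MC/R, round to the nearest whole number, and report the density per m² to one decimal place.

density ≈ 6.5 grove snails per m²

N̂ = 2141·1415/611 = 3029515/611 ≈ 4958.3 → 4958
Density = N̂ / area = 4958 / 764 ≈ 6.49 → 6.5 per m²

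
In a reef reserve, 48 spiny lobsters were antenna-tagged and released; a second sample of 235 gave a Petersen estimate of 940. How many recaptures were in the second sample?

R = 12

From N = M·C/R: R = M·C / N = 48·235 / 940 = 11280 / 940 = 12.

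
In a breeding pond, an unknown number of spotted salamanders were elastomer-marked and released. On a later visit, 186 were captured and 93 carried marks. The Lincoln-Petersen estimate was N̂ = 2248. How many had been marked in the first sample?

From N = M·C/R: M = N·R / C = 2248·93 / 186 = 209064 / 186 = 1124.

M = 1124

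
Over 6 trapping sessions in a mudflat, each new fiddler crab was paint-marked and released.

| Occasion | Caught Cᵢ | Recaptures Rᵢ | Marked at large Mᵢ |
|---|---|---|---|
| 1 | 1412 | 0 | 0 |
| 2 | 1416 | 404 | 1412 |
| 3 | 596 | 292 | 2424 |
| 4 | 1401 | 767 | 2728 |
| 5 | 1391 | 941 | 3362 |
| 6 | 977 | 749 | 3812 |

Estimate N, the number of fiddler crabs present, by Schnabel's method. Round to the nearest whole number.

Σ MᵢCᵢ = 0·1412 + 1412·1416 + 2424·596 + 2728·1401 + 3362·1391 + 3812·977 = 0 + 1999392 + 1444704 + 3821928 + 4676542 + 3724324 = 15666890
Σ Rᵢ = 0 + 404 + 292 + 767 + 941 + 749 = 3153
N̂ = 15666890 / 3153 ≈ 4968.9 → 4969

N ≈ 4969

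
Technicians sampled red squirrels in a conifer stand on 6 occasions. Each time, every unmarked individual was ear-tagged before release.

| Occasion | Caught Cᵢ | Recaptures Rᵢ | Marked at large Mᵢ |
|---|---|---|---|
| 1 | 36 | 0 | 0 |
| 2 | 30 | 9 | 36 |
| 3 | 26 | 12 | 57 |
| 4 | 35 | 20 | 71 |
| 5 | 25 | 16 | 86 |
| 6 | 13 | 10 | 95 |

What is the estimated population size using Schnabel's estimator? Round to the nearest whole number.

Σ MᵢCᵢ = 0·36 + 36·30 + 57·26 + 71·35 + 86·25 + 95·13 = 0 + 1080 + 1482 + 2485 + 2150 + 1235 = 8432
Σ Rᵢ = 0 + 9 + 12 + 20 + 16 + 10 = 67
N̂ = 8432 / 67 ≈ 125.9 → 126

N ≈ 126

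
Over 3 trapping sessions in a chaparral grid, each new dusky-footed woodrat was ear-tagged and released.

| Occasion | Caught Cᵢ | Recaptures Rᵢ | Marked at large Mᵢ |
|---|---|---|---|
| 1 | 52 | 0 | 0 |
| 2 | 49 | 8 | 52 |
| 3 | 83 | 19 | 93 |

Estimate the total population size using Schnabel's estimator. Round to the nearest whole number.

N ≈ 380

Σ MᵢCᵢ = 0·52 + 52·49 + 93·83 = 0 + 2548 + 7719 = 10267
Σ Rᵢ = 0 + 8 + 19 = 27
N̂ = 10267 / 27 ≈ 380.3 → 380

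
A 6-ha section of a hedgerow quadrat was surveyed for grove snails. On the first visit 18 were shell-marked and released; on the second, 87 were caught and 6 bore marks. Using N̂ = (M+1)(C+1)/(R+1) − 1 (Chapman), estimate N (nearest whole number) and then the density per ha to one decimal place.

N̂ = 19·88/7 − 1 = 1672/7 − 1 ≈ 237.9 → 238
Density = N̂ / area = 238 / 6 ≈ 39.67 → 39.7 per ha

density ≈ 39.7 grove snails per ha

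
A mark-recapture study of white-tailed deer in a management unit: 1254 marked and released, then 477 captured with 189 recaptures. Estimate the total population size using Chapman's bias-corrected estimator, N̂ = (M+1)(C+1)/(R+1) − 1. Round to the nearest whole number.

N̂ = (1254+1)(477+1)/(189+1) − 1 = 1255·478/190 − 1
= 599890/190 − 1 ≈ 3157.3 − 1 ≈ 3156.3 → 3156

N ≈ 3156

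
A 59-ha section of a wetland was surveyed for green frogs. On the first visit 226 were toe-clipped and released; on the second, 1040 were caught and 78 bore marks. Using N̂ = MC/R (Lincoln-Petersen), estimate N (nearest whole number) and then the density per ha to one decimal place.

N̂ = 226·1040/78 = 235040/78 ≈ 3013.3 → 3013
Density = N̂ / area = 3013 / 59 ≈ 51.07 → 51.1 per ha

density ≈ 51.1 green frogs per ha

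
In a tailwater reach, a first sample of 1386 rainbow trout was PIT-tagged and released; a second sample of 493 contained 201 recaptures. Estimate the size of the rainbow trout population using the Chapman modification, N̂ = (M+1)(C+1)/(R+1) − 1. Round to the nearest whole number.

N ≈ 3391

N̂ = (1386+1)(493+1)/(201+1) − 1 = 1387·494/202 − 1
= 685178/202 − 1 ≈ 3392.0 − 1 ≈ 3391.0 → 3391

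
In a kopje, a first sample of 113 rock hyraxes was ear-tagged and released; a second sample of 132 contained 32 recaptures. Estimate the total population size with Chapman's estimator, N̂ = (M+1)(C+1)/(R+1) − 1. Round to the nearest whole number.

N̂ = (113+1)(132+1)/(32+1) − 1 = 114·133/33 − 1
= 15162/33 − 1 ≈ 459.45 − 1 ≈ 458.45 → 458

N ≈ 458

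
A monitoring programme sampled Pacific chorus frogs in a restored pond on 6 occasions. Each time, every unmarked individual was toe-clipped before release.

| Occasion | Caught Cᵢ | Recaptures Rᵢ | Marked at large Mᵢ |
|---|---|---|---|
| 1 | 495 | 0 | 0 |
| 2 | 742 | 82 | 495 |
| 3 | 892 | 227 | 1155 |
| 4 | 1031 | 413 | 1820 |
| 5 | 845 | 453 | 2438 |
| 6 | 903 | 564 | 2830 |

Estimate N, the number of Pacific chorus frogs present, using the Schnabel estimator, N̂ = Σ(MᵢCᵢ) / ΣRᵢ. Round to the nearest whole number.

Σ MᵢCᵢ = 0·495 + 495·742 + 1155·892 + 1820·1031 + 2438·845 + 2830·903 = 0 + 367290 + 1030260 + 1876420 + 2060110 + 2555490 = 7889570
Σ Rᵢ = 0 + 82 + 227 + 413 + 453 + 564 = 1739
N̂ = 7889570 / 1739 ≈ 4536.8 → 4537

N ≈ 4537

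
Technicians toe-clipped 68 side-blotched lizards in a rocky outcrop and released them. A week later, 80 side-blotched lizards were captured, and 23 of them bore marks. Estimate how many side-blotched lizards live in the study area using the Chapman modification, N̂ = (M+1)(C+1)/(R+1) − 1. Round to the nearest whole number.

N ≈ 232

N̂ = (68+1)(80+1)/(23+1) − 1 = 69·81/24 − 1
= 5589/24 − 1 ≈ 232.9 − 1 ≈ 231.9 → 232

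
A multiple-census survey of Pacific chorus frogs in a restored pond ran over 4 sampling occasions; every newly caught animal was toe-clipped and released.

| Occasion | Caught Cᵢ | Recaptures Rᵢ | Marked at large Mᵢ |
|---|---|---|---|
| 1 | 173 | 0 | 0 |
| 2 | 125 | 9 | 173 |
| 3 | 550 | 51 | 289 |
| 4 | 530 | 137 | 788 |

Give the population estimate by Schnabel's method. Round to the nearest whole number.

Σ MᵢCᵢ = 0·173 + 173·125 + 289·550 + 788·530 = 0 + 21625 + 158950 + 417640 = 598215
Σ Rᵢ = 0 + 9 + 51 + 137 = 197
N̂ = 598215 / 197 ≈ 3036.6 → 3037

N ≈ 3037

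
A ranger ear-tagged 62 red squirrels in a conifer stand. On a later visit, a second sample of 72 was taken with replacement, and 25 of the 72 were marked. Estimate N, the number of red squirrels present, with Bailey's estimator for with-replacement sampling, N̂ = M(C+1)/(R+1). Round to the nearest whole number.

N ≈ 174

N̂ = 62·(72+1)/(25+1) = 62·73/26 = 4526/26 ≈ 174.1 → 174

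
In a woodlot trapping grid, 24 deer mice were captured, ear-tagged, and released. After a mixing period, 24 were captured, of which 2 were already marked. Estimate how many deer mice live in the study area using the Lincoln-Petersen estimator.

N = 288

N = (24 × 24) / 2 = 576 / 2 = 288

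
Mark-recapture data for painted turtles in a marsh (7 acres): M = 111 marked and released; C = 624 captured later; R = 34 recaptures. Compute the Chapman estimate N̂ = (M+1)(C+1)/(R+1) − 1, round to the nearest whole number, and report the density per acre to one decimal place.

N̂ = 112·625/35 − 1 = 70000/35 − 1 = 1999
Density = N̂ / area = 1999 / 7 ≈ 285.57 → 285.6 per acre

density ≈ 285.6 painted turtles per acre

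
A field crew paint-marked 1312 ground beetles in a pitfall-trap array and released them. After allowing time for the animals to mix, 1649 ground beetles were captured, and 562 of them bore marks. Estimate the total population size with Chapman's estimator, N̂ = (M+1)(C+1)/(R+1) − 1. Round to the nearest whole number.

N̂ = (1312+1)(1649+1)/(562+1) − 1 = 1313·1650/563 − 1
= 2166450/563 − 1 ≈ 3848.0 − 1 ≈ 3847.0 → 3847

N ≈ 3847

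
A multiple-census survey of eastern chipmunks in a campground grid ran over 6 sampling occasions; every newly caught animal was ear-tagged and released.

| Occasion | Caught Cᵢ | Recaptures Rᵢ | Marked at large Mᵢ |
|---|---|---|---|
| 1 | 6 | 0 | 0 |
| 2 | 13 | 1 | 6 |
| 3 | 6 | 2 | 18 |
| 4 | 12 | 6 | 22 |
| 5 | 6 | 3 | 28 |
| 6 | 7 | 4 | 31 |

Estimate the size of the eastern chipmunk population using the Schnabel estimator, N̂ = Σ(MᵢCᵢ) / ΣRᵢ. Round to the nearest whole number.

N ≈ 52

Σ MᵢCᵢ = 0·6 + 6·13 + 18·6 + 22·12 + 28·6 + 31·7 = 0 + 78 + 108 + 264 + 168 + 217 = 835
Σ Rᵢ = 0 + 1 + 2 + 6 + 3 + 4 = 16
N̂ = 835 / 16 ≈ 52.2 → 52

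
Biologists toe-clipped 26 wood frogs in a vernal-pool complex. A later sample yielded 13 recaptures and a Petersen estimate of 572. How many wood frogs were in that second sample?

From N = M·C/R: C = N·R / M = 572·13 / 26 = 7436 / 26 = 286.

C = 286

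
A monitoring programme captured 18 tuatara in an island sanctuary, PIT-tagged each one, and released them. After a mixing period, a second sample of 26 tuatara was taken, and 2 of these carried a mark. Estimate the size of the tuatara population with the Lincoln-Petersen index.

N = 234

N = (18 × 26) / 2 = 468 / 2 = 234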